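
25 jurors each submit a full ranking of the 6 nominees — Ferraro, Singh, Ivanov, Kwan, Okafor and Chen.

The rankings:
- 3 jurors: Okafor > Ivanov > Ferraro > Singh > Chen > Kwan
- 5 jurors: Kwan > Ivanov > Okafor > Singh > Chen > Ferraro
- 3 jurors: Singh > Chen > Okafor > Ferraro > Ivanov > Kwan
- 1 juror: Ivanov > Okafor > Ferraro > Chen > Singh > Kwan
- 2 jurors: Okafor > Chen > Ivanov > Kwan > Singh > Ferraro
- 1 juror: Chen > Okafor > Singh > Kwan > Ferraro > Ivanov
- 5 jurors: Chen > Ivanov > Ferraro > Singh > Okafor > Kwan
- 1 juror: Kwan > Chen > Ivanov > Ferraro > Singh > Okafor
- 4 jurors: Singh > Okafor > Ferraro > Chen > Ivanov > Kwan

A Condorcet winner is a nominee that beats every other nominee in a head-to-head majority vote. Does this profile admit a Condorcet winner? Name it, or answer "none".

Check each pair by majority over 25 ballots:
Ferraro vs Singh: Singh, 15–10.
Ferraro vs Ivanov: Ivanov wins 17–8.
Ferraro vs Kwan: Ferraro wins 16–9.
Ferraro–Okafor: Okafor 19–6.
Ferraro vs Chen: Chen wins 17–8.
Singh–Ivanov: Ivanov 17–8.
Singh–Kwan: Singh 17–8.
Singh–Okafor: Singh 13–12.
Singh vs Chen: Singh, 15–10.
Ivanov vs Kwan: Ivanov, 18–7.
Ivanov vs Okafor: Okafor wins 13–12.
Ivanov–Chen: Chen 16–9.
Kwan–Okafor: Okafor 19–6.
Kwan vs Chen: Chen wins 19–6.
Okafor vs Chen: Okafor wins 15–10.
No nominee is unbeaten: Ferraro loses to Singh; Singh loses to Ivanov; Ivanov loses to Okafor; Kwan loses to Ferraro; Okafor loses to Singh; Chen loses to Singh. In particular Singh > Okafor > Ivanov > Singh is a majority cycle — no Condorcet winner exists.

none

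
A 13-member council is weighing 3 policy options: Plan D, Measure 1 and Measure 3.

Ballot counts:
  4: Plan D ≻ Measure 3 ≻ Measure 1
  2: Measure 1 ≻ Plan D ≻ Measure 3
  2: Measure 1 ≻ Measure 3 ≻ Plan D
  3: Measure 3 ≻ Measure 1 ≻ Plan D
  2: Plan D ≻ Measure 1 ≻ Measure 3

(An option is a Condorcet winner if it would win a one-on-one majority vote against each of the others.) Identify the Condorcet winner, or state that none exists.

none

Head-to-head results (13 council members):
Plan D vs Measure 1: Measure 1 wins 7–6.
Plan D vs Measure 3: Plan D wins 8–5.
Measure 1 vs Measure 3: Measure 3, 7–6.
No option is unbeaten: Plan D loses to Measure 1; Measure 1 loses to Measure 3; Measure 3 loses to Plan D. In particular Plan D > Measure 3 > Measure 1 > Plan D is a majority cycle — no Condorcet winner exists.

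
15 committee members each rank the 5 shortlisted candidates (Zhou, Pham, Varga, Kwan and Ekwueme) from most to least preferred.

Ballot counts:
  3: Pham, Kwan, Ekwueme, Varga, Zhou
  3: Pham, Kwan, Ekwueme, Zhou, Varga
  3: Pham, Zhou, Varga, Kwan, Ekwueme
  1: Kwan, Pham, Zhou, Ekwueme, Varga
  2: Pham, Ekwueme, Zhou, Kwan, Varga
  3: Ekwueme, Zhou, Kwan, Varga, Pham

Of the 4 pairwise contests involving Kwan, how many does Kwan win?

2

Kwan against each rival (15 committee members):
Kwan vs Zhou: Zhou wins 8–7.
Kwan vs Pham: Pham, 11–4.
Kwan vs Varga: Kwan, 12–3.
Kwan vs Ekwueme: Kwan is ranked higher on 3+3+3+1 = 10 ballots, Ekwueme on 5. Kwan wins 10–5.
Kwan beats Varga, Ekwueme; loses to Zhou, Pham — 2 pairwise wins.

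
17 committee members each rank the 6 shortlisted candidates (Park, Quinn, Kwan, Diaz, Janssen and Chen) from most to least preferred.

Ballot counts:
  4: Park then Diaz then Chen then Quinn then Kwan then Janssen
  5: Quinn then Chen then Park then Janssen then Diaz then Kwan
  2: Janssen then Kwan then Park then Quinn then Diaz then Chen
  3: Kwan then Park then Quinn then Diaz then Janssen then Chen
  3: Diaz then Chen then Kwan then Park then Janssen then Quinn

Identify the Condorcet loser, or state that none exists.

Head-to-head results (17 committee members):
Park vs Quinn: 4+2+3+3 = 12 for Park, 5 for Quinn — Park by 12–5.
Park vs Kwan: Park preferred on 4+5 = 9 ballots; Park wins 9–8.
Park vs Diaz: Park, 14–3.
Park–Janssen: Park 15–2.
Park vs Chen: 9 to 8, Park.
Quinn vs Kwan: 4+5 = 9 for Quinn, 8 for Kwan — Quinn by 9–8.
Quinn vs Diaz: Quinn, 10–7.
Quinn–Janssen: Quinn 12–5.
Quinn vs Chen: Quinn, 10–7.
Kwan vs Diaz: 2+3 = 5 for Kwan, 12 for Diaz — Diaz by 12–5.
Kwan vs Janssen: Kwan preferred on 4+3+3 = 10 ballots; Kwan wins 10–7.
Kwan vs Chen: Chen wins 12–5.
Diaz vs Janssen: 4+3+3 = 10 for Diaz, 7 for Janssen — Diaz by 10–7.
Diaz–Chen: Diaz 12–5.
Janssen vs Chen: Janssen preferred on 2+3 = 5 ballots; Chen wins 12–5.
Only Janssen has no wins; Janssen is the Condorcet loser.

Janssen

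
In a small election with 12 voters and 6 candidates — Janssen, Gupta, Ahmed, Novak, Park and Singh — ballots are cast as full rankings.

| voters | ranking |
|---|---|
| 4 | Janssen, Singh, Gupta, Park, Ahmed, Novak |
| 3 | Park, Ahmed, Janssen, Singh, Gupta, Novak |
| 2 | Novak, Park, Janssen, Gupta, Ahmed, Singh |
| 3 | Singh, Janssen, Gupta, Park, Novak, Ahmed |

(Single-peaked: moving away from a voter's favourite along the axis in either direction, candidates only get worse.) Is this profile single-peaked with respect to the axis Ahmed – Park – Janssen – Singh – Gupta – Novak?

no

Axis positions: Ahmed=1, Park=2, Janssen=3, Singh=4, Gupta=5, Novak=6.
Cluster 1 (peak Janssen at position 3): ranking walks positions 3-4-5-2-1-6, expanding outward from the peak — single-peaked.
Cluster 2 (peak Park at position 2): ranking walks positions 2-1-3-4-5-6, expanding outward from the peak — single-peaked.
Cluster 3: ranking walks positions 6-2-3-5-1-4; Park is ranked above Gupta even though Gupta lies between Park and the peak Novak on the axis — preferences dip and rise again. Not single-peaked.
Cluster 4 (peak Singh at position 4): ranking walks positions 4-3-5-2-6-1, expanding outward from the peak — single-peaked.
Cluster 3 violates single-peakedness, so the profile is not single-peaked on this axis.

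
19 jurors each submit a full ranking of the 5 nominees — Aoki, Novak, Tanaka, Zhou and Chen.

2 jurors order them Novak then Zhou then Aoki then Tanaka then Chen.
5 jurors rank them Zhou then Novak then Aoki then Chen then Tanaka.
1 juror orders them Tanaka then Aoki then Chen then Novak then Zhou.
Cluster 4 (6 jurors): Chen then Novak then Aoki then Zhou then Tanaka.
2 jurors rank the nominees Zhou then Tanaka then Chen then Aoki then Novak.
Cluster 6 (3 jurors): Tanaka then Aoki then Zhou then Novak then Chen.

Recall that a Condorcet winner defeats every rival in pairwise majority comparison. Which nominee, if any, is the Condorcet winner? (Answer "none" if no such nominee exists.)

Check each pair by majority over 19 ballots:
Aoki–Novak: Novak 13–6.
Aoki–Tanaka: Aoki 13–6.
Aoki vs Zhou: Aoki, 10–9.
Aoki vs Chen: Aoki, 11–8.
Novak–Tanaka: Novak 13–6.
Novak vs Zhou: Zhou, 10–9.
Novak–Chen: Novak 10–9.
Tanaka vs Zhou: Zhou wins 15–4.
Tanaka vs Chen: Chen wins 11–8.
Zhou–Chen: Zhou 12–7.
Each nominee drops at least one matchup (Aoki loses to Novak; Novak loses to Zhou; Tanaka loses to Aoki; Zhou loses to Aoki; Chen loses to Aoki); the cycle Aoki → Zhou → Novak → Aoki rules out a Condorcet winner.

none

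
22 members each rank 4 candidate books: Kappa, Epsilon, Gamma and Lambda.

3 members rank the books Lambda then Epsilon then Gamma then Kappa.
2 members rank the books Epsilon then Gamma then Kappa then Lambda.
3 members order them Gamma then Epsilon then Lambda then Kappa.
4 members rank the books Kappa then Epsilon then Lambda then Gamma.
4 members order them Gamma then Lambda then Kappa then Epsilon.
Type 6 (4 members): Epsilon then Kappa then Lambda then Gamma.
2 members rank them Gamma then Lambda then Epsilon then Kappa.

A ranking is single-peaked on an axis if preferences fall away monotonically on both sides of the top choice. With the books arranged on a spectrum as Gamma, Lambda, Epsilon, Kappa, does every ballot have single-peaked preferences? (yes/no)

no

Axis positions: Gamma=1, Lambda=2, Epsilon=3, Kappa=4.
Type 1 (peak Lambda at position 2): ranking walks positions 2-3-1-4, expanding outward from the peak — single-peaked.
Type 2: ranking walks positions 3-1-4-2; Gamma is ranked above Lambda even though Lambda lies between Gamma and the peak Epsilon on the axis — preferences dip and rise again. Not single-peaked.
Type 3: ranking walks positions 1-3-2-4; Epsilon is ranked above Lambda even though Lambda lies between Epsilon and the peak Gamma on the axis — preferences dip and rise again. Not single-peaked.
Type 4 (peak Kappa at position 4): ranking walks positions 4-3-2-1, expanding outward from the peak — single-peaked.
Type 5: ranking walks positions 1-2-4-3; Kappa is ranked above Epsilon even though Epsilon lies between Kappa and the peak Gamma on the axis — preferences dip and rise again. Not single-peaked.
Type 6 (peak Epsilon at position 3): ranking walks positions 3-4-2-1, expanding outward from the peak — single-peaked.
Type 7 (peak Gamma at position 1): ranking walks positions 1-2-3-4, expanding outward from the peak — single-peaked.
Type 2 violates single-peakedness, so the profile is not single-peaked on this axis.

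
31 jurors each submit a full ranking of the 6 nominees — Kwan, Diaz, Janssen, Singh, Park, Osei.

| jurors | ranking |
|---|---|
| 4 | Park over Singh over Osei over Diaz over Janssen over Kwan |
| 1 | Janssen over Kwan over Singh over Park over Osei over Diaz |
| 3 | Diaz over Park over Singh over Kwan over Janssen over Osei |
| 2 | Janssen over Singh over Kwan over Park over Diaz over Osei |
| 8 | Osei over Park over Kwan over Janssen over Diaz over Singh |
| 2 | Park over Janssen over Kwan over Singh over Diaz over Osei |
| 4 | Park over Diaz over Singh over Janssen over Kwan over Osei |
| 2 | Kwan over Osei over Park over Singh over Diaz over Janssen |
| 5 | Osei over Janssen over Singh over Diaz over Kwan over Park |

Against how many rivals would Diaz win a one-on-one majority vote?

Diaz against each rival (31 jurors):
Diaz–Kwan: Diaz 16–15.
Diaz vs Janssen: Janssen wins 18–13.
Diaz vs Singh: Singh wins 16–15.
Diaz vs Park: Diaz is ranked higher on 3+5 = 8 ballots, Park on 23. Park wins 23–8.
Diaz vs Osei: 3+2+2+4 = 11 for Diaz, 20 for Osei — Osei by 20–11.
Diaz beats Kwan; loses to Janssen, Singh, Park, Osei — 1 pairwise win.

1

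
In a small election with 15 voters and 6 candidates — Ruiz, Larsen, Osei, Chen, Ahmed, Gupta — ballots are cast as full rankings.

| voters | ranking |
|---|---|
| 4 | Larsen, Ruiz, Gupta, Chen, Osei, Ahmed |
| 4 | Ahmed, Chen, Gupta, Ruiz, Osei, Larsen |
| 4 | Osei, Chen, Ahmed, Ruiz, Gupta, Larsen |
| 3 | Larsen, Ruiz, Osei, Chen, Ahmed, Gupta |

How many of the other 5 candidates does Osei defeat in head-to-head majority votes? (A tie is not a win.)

Osei against each rival (15 voters):
Osei–Ruiz: Ruiz 11–4.
Osei vs Larsen: Osei preferred on 4+4 = 8 ballots; Osei wins 8–7.
Osei vs Chen: Chen, 8–7.
Osei vs Ahmed: 11 to 4, Osei.
Osei vs Gupta: Gupta, 8–7.
Osei beats Larsen, Ahmed; loses to Ruiz, Chen, Gupta — 2 pairwise wins.

2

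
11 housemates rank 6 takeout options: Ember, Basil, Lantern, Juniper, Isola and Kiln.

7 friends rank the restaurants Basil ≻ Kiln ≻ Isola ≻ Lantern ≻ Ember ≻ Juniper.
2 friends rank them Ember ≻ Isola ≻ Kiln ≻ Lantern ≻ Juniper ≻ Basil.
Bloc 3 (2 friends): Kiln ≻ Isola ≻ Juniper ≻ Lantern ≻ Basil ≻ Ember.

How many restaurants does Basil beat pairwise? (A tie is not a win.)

5

Basil against each rival (11 friends):
Basil vs Ember: 9 to 2, Basil.
Basil vs Lantern: 7 to 4, Basil.
Basil vs Juniper: Basil preferred on 7 ballots; Basil wins 7–4.
Basil vs Isola: 7 for Basil, 4 for Isola — Basil by 7–4.
Basil vs Kiln: 7 for Basil, 4 for Kiln — Basil by 7–4.
Basil beats Ember, Lantern, Juniper, Isola, Kiln — 5 pairwise wins.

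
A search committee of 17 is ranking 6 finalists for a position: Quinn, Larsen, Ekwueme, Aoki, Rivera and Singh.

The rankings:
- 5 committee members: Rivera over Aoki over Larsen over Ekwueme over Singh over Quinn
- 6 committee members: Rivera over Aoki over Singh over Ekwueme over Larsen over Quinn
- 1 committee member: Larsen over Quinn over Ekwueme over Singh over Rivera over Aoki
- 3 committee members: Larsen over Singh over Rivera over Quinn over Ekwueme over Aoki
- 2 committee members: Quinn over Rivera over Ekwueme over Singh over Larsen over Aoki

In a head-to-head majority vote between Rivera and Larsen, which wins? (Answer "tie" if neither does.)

Ballots ranking Rivera above Larsen: 5 + 6 + 2 = 13.
Ballots ranking Larsen above Rivera: 17 − 13 = 4.
Rivera wins the head-to-head 13–4.

Rivera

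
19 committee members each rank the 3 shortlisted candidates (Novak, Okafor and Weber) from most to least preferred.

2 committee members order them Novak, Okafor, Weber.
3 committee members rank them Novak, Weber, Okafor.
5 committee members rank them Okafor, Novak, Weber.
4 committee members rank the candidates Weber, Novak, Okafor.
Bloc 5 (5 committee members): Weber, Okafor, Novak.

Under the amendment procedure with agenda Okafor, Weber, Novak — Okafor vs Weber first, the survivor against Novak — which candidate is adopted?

Round 1: Okafor vs Weber — 7–12, Weber advances.
Round 2: Weber vs Novak — 9–10, Novak advances.
The agenda winner is Novak.

Novak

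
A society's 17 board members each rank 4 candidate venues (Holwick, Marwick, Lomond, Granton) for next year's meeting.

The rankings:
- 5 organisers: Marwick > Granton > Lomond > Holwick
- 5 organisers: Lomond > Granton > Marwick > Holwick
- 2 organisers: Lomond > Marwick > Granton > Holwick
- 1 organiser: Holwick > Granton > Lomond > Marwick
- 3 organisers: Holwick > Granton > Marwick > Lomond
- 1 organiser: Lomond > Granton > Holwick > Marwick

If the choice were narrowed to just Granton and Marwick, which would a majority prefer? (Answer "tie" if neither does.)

Ballots ranking Granton above Marwick: 5 + 1 + 3 + 1 = 10.
Ballots ranking Marwick above Granton: 17 − 10 = 7.
Granton wins the head-to-head 10–7.

Granton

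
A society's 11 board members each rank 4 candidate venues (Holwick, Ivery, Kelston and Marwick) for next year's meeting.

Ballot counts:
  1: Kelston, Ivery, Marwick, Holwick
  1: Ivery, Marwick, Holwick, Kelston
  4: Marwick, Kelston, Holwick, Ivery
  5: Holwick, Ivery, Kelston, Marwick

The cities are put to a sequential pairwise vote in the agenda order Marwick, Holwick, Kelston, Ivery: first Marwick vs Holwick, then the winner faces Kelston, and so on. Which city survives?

Ivery

Round 1: Marwick vs Holwick — 6–5, Marwick advances.
Round 2: Marwick vs Kelston — 5–6, Kelston advances.
Round 3: Kelston vs Ivery — 5–6, Ivery advances.
Ivery survives the agenda.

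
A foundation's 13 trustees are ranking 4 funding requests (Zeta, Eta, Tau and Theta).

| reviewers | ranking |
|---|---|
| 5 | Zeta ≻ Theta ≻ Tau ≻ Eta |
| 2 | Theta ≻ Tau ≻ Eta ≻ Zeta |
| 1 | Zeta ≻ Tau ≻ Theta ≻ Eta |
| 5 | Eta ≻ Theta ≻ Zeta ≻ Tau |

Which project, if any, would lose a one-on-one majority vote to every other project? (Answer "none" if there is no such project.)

Head-to-head results (13 reviewers):
Zeta vs Eta: Zeta preferred on 5+1 = 6 ballots; Eta wins 7–6.
Zeta–Tau: Zeta 11–2.
Zeta vs Theta: 6 to 7, Theta.
Eta vs Tau: 5 to 8, Tau.
Eta vs Theta: Theta, 8–5.
Tau vs Theta: Tau preferred on 1 ballot; Theta wins 12–1.
No project is winless: Zeta beats Tau; Eta beats Zeta; Tau beats Eta; Theta beats Zeta. There is no Condorcet loser.

none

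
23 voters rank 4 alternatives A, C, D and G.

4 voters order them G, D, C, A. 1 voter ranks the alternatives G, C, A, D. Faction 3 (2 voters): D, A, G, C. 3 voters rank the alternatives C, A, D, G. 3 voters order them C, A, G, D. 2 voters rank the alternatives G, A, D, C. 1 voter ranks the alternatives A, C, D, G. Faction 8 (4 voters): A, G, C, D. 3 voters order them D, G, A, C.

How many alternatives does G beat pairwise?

2

G against each rival (23 voters):
G–A: A 13–10.
G vs C: G, 16–7.
G vs D: G wins 14–9.
G beats C, D; loses to A — 2 pairwise wins.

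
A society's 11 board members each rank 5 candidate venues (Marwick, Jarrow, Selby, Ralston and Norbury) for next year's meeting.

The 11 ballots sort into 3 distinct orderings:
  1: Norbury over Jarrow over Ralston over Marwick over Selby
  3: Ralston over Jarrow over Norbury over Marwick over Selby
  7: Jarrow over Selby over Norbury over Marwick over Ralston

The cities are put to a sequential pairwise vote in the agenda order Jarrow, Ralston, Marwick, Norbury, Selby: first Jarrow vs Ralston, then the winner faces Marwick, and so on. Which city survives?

Round 1: Jarrow vs Ralston — 8–3, Jarrow advances.
Round 2: Jarrow vs Marwick — 11–0, Jarrow advances.
Round 3: Jarrow vs Norbury — 10–1, Jarrow advances.
Round 4: Jarrow vs Selby — 11–0, Jarrow advances.
Jarrow survives the agenda.

Jarrow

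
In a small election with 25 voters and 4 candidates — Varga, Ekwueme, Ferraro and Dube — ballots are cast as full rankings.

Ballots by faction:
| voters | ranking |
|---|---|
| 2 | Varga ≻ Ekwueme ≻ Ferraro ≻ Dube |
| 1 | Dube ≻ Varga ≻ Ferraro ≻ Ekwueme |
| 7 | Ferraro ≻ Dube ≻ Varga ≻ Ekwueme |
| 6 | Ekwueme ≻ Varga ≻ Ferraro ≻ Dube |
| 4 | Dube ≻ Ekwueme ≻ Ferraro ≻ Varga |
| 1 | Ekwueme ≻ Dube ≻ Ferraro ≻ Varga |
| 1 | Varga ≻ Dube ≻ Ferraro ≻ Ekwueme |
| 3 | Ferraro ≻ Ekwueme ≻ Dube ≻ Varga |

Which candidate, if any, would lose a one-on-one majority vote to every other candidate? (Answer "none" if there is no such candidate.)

Head-to-head results (25 voters):
Varga vs Ekwueme: Varga is ranked higher on 2+1+7+1 = 11 ballots, Ekwueme on 14. Ekwueme wins 14–11.
Varga vs Ferraro: Ferraro, 15–10.
Varga vs Dube: 9 to 16, Dube.
Ekwueme vs Ferraro: 13 to 12, Ekwueme.
Ekwueme vs Dube: Ekwueme is ranked higher on 2+6+1+3 = 12 ballots, Dube on 13. Dube wins 13–12.
Ferraro vs Dube: 2+7+6+3 = 18 for Ferraro, 7 for Dube — Ferraro by 18–7.
Varga loses to every other candidate — it is the Condorcet loser.

Varga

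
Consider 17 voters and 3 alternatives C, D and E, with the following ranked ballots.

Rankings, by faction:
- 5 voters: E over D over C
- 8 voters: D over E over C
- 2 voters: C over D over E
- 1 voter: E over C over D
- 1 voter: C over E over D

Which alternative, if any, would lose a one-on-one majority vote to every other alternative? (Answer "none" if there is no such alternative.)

Head-to-head results (17 voters):
C vs D: D, 13–4.
C vs E: 3 to 14, E.
D vs E: 8+2 = 10 for D, 7 for E — D by 10–7.
Only C has no wins; C is the Condorcet loser.

C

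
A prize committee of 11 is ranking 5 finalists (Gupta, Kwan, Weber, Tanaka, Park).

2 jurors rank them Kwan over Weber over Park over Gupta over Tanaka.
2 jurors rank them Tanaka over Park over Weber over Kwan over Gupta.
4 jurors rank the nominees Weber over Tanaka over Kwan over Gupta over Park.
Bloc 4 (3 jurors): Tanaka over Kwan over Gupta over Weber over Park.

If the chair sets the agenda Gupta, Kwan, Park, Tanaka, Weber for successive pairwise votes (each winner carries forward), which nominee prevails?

Weber

Round 1: Gupta vs Kwan — 0–11, Kwan advances.
Round 2: Kwan vs Park — 9–2, Kwan advances.
Round 3: Kwan vs Tanaka — 2–9, Tanaka advances.
Round 4: Tanaka vs Weber — 5–6, Weber advances.
Weber survives the agenda.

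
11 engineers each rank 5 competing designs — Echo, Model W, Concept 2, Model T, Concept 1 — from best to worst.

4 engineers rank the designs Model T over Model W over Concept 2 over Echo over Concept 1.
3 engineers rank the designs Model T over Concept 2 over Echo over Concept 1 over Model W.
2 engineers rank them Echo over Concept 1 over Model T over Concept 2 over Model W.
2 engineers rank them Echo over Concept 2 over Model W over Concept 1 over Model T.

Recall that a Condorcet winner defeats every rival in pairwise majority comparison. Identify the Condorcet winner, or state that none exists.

Model T

Pairwise majorities:
Echo vs Model W: Echo is ranked higher on 3+2+2 = 7 ballots, Model W on 4. Echo wins 7–4.
Echo vs Concept 2: 4 to 7, Concept 2.
Echo vs Model T: Echo is ranked higher on 2+2 = 4 ballots, Model T on 7. Model T wins 7–4.
Echo vs Concept 1: 4+3+2+2 = 11 for Echo, 0 for Concept 1 — Echo by 11–0.
Model W vs Concept 2: 4 for Model W, 7 for Concept 2 — Concept 2 by 7–4.
Model W vs Model T: Model W is ranked higher on 2 ballots, Model T on 9. Model T wins 9–2.
Model W vs Concept 1: 4+2 = 6 for Model W, 5 for Concept 1 — Model W by 6–5.
Concept 2 vs Model T: 2 to 9, Model T.
Concept 2 vs Concept 1: 9 to 2, Concept 2.
Model T vs Concept 1: 4+3 = 7 for Model T, 4 for Concept 1 — Model T by 7–4.
Model T wins every pairwise contest, so Model T is the Condorcet winner.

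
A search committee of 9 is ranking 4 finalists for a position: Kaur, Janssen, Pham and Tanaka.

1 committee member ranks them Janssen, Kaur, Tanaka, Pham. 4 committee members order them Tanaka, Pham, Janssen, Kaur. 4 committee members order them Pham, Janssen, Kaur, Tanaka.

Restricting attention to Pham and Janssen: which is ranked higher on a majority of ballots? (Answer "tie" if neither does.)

Ballots ranking Pham above Janssen: 4 + 4 = 8.
Ballots ranking Janssen above Pham: 9 − 8 = 1.
Pham wins the head-to-head 8–1.

Pham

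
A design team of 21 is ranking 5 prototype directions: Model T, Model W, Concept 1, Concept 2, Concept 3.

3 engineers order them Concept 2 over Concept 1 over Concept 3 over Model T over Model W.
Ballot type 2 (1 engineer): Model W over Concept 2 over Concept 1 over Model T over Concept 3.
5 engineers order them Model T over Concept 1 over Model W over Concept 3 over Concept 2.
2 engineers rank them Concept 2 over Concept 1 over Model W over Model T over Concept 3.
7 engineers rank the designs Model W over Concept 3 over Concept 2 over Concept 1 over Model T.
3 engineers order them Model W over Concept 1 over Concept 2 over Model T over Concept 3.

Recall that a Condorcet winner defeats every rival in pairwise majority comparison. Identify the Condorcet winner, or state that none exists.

Head-to-head results (21 engineers):
Model T vs Model W: 8 to 13, Model W.
Model T–Concept 1: Concept 1 16–5.
Model T vs Concept 2: Concept 2 wins 16–5.
Model T–Concept 3: Model T 11–10.
Model W–Concept 1: Model W 11–10.
Model W vs Concept 2: Model W is ranked higher on 1+5+7+3 = 16 ballots, Concept 2 on 5. Model W wins 16–5.
Model W vs Concept 3: 18 to 3, Model W.
Concept 1 vs Concept 2: Concept 1 preferred on 5+3 = 8 ballots; Concept 2 wins 13–8.
Concept 1 vs Concept 3: Concept 1, 14–7.
Concept 2 vs Concept 3: 3+1+2+3 = 9 for Concept 2, 12 for Concept 3 — Concept 3 by 12–9.
Only Model W has no losses; Model W is the Condorcet winner.

Model W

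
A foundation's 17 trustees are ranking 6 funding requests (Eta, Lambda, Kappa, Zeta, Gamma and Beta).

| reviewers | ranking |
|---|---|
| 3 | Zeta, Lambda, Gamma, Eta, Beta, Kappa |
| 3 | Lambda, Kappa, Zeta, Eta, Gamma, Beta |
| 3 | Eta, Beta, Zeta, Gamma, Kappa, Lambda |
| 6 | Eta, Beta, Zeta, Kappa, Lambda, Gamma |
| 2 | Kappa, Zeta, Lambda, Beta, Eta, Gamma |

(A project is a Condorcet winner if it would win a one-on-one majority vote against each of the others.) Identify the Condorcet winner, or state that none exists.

Pairwise majorities:
Eta vs Lambda: Eta is ranked higher on 3+6 = 9 ballots, Lambda on 8. Eta wins 9–8.
Eta vs Kappa: 3+3+6 = 12 for Eta, 5 for Kappa — Eta by 12–5.
Eta vs Zeta: Eta is ranked higher on 3+6 = 9 ballots, Zeta on 8. Eta wins 9–8.
Eta vs Gamma: Eta is ranked higher on 3+3+6+2 = 14 ballots, Gamma on 3. Eta wins 14–3.
Eta vs Beta: Eta is ranked higher on 3+3+3+6 = 15 ballots, Beta on 2. Eta wins 15–2.
Lambda vs Kappa: 6 to 11, Kappa.
Lambda vs Zeta: Lambda preferred on 3 ballots; Zeta wins 14–3.
Lambda vs Gamma: Lambda is ranked higher on 3+3+6+2 = 14 ballots, Gamma on 3. Lambda wins 14–3.
Lambda vs Beta: 8 to 9, Beta.
Kappa vs Zeta: Kappa is ranked higher on 3+2 = 5 ballots, Zeta on 12. Zeta wins 12–5.
Kappa vs Gamma: Kappa is ranked higher on 3+6+2 = 11 ballots, Gamma on 6. Kappa wins 11–6.
Kappa vs Beta: Kappa preferred on 3+2 = 5 ballots; Beta wins 12–5.
Zeta vs Gamma: Zeta is ranked higher on 3+3+3+6+2 = 17 ballots, Gamma on 0. Zeta wins 17–0.
Zeta vs Beta: 3+3+2 = 8 for Zeta, 9 for Beta — Beta by 9–8.
Gamma vs Beta: 3+3 = 6 for Gamma, 11 for Beta — Beta by 11–6.
Eta beats each of Lambda, Kappa, Zeta, Gamma, Beta — Eta is the Condorcet winner.

Eta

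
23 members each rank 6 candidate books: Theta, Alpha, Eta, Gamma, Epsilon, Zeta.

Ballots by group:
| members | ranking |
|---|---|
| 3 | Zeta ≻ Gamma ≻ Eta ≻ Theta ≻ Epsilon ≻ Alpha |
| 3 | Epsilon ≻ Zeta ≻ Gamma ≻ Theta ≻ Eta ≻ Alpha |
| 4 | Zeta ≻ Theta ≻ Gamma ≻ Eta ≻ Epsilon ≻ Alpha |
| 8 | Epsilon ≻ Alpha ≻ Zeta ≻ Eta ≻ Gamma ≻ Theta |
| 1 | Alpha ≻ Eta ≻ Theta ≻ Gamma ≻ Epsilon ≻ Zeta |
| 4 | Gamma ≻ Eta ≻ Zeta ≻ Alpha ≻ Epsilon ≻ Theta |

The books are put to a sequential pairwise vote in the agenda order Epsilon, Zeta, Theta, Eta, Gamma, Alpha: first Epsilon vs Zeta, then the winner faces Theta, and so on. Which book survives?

Gamma

Round 1: Epsilon vs Zeta — 12–11, Epsilon advances.
Round 2: Epsilon vs Theta — 15–8, Epsilon advances.
Round 3: Epsilon vs Eta — 11–12, Eta advances.
Round 4: Eta vs Gamma — 9–14, Gamma advances.
Round 5: Gamma vs Alpha — 14–9, Gamma advances.
Gamma survives the agenda.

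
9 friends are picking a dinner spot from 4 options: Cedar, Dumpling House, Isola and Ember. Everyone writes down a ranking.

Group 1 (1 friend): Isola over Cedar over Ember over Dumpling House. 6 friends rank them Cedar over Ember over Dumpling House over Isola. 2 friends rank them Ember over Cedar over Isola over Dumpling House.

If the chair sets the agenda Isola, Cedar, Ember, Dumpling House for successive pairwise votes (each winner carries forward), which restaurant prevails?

Round 1: Isola vs Cedar — 1–8, Cedar advances.
Round 2: Cedar vs Ember — 7–2, Cedar advances.
Round 3: Cedar vs Dumpling House — 9–0, Cedar advances.
Cedar survives the agenda.

Cedar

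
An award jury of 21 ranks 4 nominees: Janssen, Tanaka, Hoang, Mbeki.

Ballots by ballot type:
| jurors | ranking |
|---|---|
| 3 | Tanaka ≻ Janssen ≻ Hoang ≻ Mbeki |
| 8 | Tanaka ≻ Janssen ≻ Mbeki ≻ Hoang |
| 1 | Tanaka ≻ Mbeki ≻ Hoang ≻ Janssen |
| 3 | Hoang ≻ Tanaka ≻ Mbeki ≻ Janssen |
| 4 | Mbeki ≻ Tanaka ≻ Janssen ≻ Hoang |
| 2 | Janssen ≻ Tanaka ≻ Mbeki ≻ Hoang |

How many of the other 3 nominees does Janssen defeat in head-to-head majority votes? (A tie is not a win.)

2

Janssen against each rival (21 jurors):
Janssen vs Tanaka: 2 to 19, Tanaka.
Janssen vs Hoang: 3+8+4+2 = 17 for Janssen, 4 for Hoang — Janssen by 17–4.
Janssen vs Mbeki: Janssen is ranked higher on 3+8+2 = 13 ballots, Mbeki on 8. Janssen wins 13–8.
Janssen beats Hoang, Mbeki; loses to Tanaka — 2 pairwise wins.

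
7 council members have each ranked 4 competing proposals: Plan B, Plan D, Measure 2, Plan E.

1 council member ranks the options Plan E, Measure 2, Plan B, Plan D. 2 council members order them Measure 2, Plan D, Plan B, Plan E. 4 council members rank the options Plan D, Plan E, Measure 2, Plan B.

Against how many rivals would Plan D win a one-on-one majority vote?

Plan D against each rival (7 council members):
Plan D vs Plan B: Plan D preferred on 2+4 = 6 ballots; Plan D wins 6–1.
Plan D vs Measure 2: Plan D wins 4–3.
Plan D vs Plan E: Plan D, 6–1.
Plan D beats Plan B, Measure 2, Plan E — 3 pairwise wins.

3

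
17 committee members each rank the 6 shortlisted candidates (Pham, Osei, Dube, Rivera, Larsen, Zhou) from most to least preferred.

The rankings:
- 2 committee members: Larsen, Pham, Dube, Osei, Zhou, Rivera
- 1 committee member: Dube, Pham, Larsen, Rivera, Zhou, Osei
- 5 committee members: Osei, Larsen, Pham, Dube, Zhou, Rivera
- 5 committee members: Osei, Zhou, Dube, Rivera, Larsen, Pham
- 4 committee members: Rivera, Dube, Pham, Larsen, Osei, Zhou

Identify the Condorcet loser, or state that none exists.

Head-to-head results (17 committee members):
Pham–Osei: Osei 10–7.
Pham vs Dube: Dube, 10–7.
Pham vs Rivera: Rivera, 9–8.
Pham vs Larsen: Larsen, 12–5.
Pham vs Zhou: 2+1+5+4 = 12 for Pham, 5 for Zhou — Pham by 12–5.
Osei vs Dube: 10 to 7, Osei.
Osei vs Rivera: Osei is ranked higher on 2+5+5 = 12 ballots, Rivera on 5. Osei wins 12–5.
Osei vs Larsen: Osei is ranked higher on 5+5 = 10 ballots, Larsen on 7. Osei wins 10–7.
Osei vs Zhou: Osei wins 16–1.
Dube–Rivera: Dube 13–4.
Dube vs Larsen: Dube wins 10–7.
Dube vs Zhou: Dube wins 12–5.
Rivera vs Larsen: Rivera wins 9–8.
Rivera vs Zhou: Zhou wins 12–5.
Larsen vs Zhou: Larsen wins 12–5.
No candidate is winless: Pham beats Zhou; Osei beats Pham; Dube beats Pham; Rivera beats Pham; Larsen beats Pham; Zhou beats Rivera. There is no Condorcet loser.

none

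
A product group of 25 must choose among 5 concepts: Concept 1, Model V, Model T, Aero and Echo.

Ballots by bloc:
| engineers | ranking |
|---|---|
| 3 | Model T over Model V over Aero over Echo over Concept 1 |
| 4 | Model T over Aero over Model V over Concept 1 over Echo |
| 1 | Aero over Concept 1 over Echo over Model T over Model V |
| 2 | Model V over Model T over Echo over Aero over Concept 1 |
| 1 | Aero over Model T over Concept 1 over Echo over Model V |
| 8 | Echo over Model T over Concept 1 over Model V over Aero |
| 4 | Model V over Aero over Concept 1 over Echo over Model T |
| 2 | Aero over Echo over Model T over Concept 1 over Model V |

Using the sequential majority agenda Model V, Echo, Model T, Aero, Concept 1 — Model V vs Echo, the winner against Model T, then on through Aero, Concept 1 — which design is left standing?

Model T

Round 1: Model V vs Echo — 13–12, Model V advances.
Round 2: Model V vs Model T — 6–19, Model T advances.
Round 3: Model T vs Aero — 17–8, Model T advances.
Round 4: Model T vs Concept 1 — 20–5, Model T advances.
The agenda winner is Model T.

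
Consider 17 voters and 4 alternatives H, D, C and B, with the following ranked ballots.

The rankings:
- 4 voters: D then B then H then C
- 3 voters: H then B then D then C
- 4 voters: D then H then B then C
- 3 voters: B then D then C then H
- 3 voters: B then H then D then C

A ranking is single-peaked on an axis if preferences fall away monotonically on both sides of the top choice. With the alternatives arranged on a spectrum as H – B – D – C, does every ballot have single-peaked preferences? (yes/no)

no

Axis positions: H=1, B=2, D=3, C=4.
Bloc 1 (peak D at position 3): ranking walks positions 3-2-1-4, expanding outward from the peak — single-peaked.
Bloc 2 (peak H at position 1): ranking walks positions 1-2-3-4, expanding outward from the peak — single-peaked.
Bloc 3: ranking walks positions 3-1-2-4; H is ranked above B even though B lies between H and the peak D on the axis — preferences dip and rise again. Not single-peaked.
Bloc 4 (peak B at position 2): ranking walks positions 2-3-4-1, expanding outward from the peak — single-peaked.
Bloc 5 (peak B at position 2): ranking walks positions 2-1-3-4, expanding outward from the peak — single-peaked.
Bloc 3 violates single-peakedness, so the profile is not single-peaked on this axis.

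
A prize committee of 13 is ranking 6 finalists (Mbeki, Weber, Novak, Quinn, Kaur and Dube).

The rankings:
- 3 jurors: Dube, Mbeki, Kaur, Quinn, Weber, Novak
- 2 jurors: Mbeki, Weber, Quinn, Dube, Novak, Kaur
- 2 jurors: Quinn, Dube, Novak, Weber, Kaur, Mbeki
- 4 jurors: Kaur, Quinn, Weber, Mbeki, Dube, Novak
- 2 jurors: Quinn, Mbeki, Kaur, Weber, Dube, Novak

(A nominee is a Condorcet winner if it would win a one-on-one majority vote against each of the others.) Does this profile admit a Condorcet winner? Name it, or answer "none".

Check each pair by majority over 13 ballots:
Mbeki–Weber: Mbeki 7–6.
Mbeki vs Novak: Mbeki wins 11–2.
Mbeki vs Quinn: Quinn wins 8–5.
Mbeki vs Kaur: Mbeki, 7–6.
Mbeki–Dube: Mbeki 8–5.
Weber–Novak: Weber 11–2.
Weber vs Quinn: Quinn, 11–2.
Weber vs Kaur: Kaur, 9–4.
Weber vs Dube: Weber wins 8–5.
Novak–Quinn: Quinn 13–0.
Novak–Kaur: Kaur 9–4.
Novak–Dube: Dube 13–0.
Quinn–Kaur: Kaur 7–6.
Quinn–Dube: Quinn 10–3.
Kaur vs Dube: Dube wins 7–6.
Every nominee loses at least once (Mbeki loses to Quinn; Weber loses to Mbeki; Novak loses to Mbeki; Quinn loses to Kaur; Kaur loses to Mbeki; Dube loses to Mbeki). The majority relation contains the cycle Mbeki beats Kaur beats Quinn beats Mbeki, so there is no Condorcet winner.

none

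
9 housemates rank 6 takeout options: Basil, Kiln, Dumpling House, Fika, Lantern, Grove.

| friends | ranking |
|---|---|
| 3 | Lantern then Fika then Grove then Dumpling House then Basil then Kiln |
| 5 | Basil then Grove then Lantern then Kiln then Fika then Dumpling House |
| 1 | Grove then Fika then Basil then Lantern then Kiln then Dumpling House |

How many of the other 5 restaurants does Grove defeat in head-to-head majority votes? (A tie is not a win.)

Grove against each rival (9 friends):
Grove vs Basil: Basil, 5–4.
Grove vs Kiln: 3+5+1 = 9 for Grove, 0 for Kiln — Grove by 9–0.
Grove vs Dumpling House: 9 to 0, Grove.
Grove vs Fika: Grove preferred on 5+1 = 6 ballots; Grove wins 6–3.
Grove vs Lantern: Grove wins 6–3.
Grove beats Kiln, Dumpling House, Fika, Lantern; loses to Basil — 4 pairwise wins.

4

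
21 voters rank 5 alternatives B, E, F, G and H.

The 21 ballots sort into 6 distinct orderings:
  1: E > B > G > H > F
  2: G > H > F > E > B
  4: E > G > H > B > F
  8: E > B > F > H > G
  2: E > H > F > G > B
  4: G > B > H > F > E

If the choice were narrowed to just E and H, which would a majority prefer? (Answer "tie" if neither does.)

E

Ballots ranking E above H: 1 + 4 + 8 + 2 = 15.
Ballots ranking H above E: 21 − 15 = 6.
E wins the head-to-head 15–6.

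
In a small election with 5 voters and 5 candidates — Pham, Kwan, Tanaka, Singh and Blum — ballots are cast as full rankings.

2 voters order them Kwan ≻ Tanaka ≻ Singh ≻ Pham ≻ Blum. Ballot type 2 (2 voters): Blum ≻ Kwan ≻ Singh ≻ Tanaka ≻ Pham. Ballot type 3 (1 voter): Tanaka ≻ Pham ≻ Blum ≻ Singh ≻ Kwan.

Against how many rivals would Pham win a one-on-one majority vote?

Pham against each rival (5 voters):
Pham vs Kwan: 1 for Pham, 4 for Kwan — Kwan by 4–1.
Pham vs Tanaka: Tanaka, 5–0.
Pham vs Singh: Pham preferred on 1 ballot; Singh wins 4–1.
Pham vs Blum: Pham, 3–2.
Pham beats Blum; loses to Kwan, Tanaka, Singh — 1 pairwise win.

1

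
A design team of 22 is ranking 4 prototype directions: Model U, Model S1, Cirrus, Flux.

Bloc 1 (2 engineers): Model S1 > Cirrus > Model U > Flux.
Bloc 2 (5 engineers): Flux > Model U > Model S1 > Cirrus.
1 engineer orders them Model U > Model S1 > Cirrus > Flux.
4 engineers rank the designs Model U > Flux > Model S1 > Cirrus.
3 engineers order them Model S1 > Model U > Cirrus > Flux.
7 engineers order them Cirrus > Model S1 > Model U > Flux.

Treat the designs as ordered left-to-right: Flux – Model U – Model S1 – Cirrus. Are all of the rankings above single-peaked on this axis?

Axis positions: Flux=1, Model U=2, Model S1=3, Cirrus=4.
Bloc 1 (peak Model S1 at position 3): ranking walks positions 3-4-2-1, expanding outward from the peak — single-peaked.
Bloc 2 (peak Flux at position 1): ranking walks positions 1-2-3-4, expanding outward from the peak — single-peaked.
Bloc 3 (peak Model U at position 2): ranking walks positions 2-3-4-1, expanding outward from the peak — single-peaked.
Bloc 4 (peak Model U at position 2): ranking walks positions 2-1-3-4, expanding outward from the peak — single-peaked.
Bloc 5 (peak Model S1 at position 3): ranking walks positions 3-2-4-1, expanding outward from the peak — single-peaked.
Bloc 6 (peak Cirrus at position 4): ranking walks positions 4-3-2-1, expanding outward from the peak — single-peaked.
Every ranking is single-peaked on this axis.

yes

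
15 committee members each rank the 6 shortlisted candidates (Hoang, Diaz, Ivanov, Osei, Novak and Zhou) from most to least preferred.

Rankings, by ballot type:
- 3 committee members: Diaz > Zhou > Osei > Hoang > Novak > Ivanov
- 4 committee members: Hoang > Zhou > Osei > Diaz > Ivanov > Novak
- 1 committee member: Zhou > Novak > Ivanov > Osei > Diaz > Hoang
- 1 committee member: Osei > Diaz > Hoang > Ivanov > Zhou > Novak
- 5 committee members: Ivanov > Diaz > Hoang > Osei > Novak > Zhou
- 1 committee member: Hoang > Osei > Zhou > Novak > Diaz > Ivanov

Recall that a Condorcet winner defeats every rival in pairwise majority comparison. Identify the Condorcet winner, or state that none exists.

Diaz

Check each pair by majority over 15 ballots:
Hoang vs Diaz: Diaz, 10–5.
Hoang vs Ivanov: Hoang, 9–6.
Hoang vs Osei: Hoang, 10–5.
Hoang–Novak: Hoang 14–1.
Hoang–Zhou: Hoang 11–4.
Diaz–Ivanov: Diaz 9–6.
Diaz vs Osei: Diaz, 8–7.
Diaz vs Novak: Diaz, 13–2.
Diaz vs Zhou: Diaz, 9–6.
Ivanov vs Osei: Osei wins 9–6.
Ivanov vs Novak: Ivanov wins 10–5.
Ivanov vs Zhou: Zhou wins 9–6.
Osei vs Novak: Osei, 14–1.
Osei vs Zhou: Zhou, 8–7.
Novak vs Zhou: Zhou, 10–5.
Diaz defeats every rival head-to-head and is the Condorcet winner.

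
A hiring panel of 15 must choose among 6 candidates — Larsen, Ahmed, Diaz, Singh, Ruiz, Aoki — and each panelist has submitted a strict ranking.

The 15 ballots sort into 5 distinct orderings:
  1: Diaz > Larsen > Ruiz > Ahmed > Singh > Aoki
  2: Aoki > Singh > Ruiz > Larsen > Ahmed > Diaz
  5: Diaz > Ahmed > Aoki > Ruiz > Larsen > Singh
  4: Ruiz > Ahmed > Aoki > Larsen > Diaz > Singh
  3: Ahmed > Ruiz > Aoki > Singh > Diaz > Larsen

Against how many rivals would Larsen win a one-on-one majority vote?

1

Larsen against each rival (15 committee members):
Larsen vs Ahmed: Ahmed, 12–3.
Larsen vs Diaz: Larsen is ranked higher on 2+4 = 6 ballots, Diaz on 9. Diaz wins 9–6.
Larsen–Singh: Larsen 10–5.
Larsen vs Ruiz: Ruiz, 14–1.
Larsen vs Aoki: Larsen preferred on 1 ballot; Aoki wins 14–1.
Larsen beats Singh; loses to Ahmed, Diaz, Ruiz, Aoki — 1 pairwise win.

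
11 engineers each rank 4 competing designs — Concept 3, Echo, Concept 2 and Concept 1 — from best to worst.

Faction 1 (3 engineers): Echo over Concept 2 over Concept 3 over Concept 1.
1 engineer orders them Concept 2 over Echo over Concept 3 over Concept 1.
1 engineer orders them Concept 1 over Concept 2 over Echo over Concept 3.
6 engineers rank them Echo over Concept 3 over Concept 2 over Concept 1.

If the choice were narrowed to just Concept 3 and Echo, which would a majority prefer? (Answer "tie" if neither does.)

Echo

No ballot ranks Concept 3 above Echo: 0.
Ballots ranking Echo above Concept 3: 11 − 0 = 11.
Echo wins the head-to-head 11–0.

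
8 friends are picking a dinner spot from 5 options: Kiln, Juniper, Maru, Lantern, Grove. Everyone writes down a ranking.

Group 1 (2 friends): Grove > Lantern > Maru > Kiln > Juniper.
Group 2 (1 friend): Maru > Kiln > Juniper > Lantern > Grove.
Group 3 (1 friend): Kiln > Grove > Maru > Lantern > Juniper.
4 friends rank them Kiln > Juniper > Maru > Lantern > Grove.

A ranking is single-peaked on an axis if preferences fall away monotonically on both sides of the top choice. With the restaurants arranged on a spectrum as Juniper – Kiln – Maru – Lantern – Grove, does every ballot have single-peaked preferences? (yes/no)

no

Axis positions: Juniper=1, Kiln=2, Maru=3, Lantern=4, Grove=5.
Group 1 (peak Grove at position 5): ranking walks positions 5-4-3-2-1, expanding outward from the peak — single-peaked.
Group 2 (peak Maru at position 3): ranking walks positions 3-2-1-4-5, expanding outward from the peak — single-peaked.
Group 3: ranking walks positions 2-5-3-4-1; Grove is ranked above Maru even though Maru lies between Grove and the peak Kiln on the axis — preferences dip and rise again. Not single-peaked.
Group 4 (peak Kiln at position 2): ranking walks positions 2-1-3-4-5, expanding outward from the peak — single-peaked.
Group 3 violates single-peakedness, so the profile is not single-peaked on this axis.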